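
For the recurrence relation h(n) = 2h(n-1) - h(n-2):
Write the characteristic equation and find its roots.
Substitute h(n) = rⁿ and divide through by rⁿ⁻²: r² - 2r + 1 = 0
Factor: (r - 1)² = 0, so r = 1 (double root).
General solution: h(n) = (A + Bn)·1ⁿ

Characteristic: r² - 2r + 1 = 0, Roots: r = 1 (double root)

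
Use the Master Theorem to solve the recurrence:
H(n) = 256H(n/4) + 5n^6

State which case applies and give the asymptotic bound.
Master Theorem template: H(n) = a·H(n/b) + f(n).
Here: a=256, b=4, f(n)=5n^6
Compute log_b(a) = log_4(256) = 4.
f(n) = 5n^6 = Ω(n^(4+ε)) with ε = 2, and the regularity condition holds (a·f(n/b) = (a/b^6)·f(n) with a/b^6 = 4^-2 < 1). Case 3: H(n) = Θ(f(n)) = Θ(n^6).

Case 3: H(n) = Θ(n^6)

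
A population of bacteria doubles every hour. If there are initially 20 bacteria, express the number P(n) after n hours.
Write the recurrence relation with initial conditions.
Each hour multiplies the count by 2, so the count after n hours depends only on the count after n-1 hours: P(n) = 2 × P(n-1). The starting count gives P(0) = 20.
Unrolling n times gives the closed form P(n) = 20 × 2ⁿ.

P(n) = 2 × P(n-1), P(0) = 20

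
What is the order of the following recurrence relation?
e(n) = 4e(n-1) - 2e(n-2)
The order is the largest lag k for which e(n-k) appears. Here the deepest term is e(n-2), so the order is 2.

Order 2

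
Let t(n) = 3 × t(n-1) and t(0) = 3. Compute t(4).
Computing step by step:
t(0) = 3
t(1) = 3 × 3 = 9
t(2) = 3 × 9 = 27
t(3) = 3 × 27 = 81
t(4) = 3 × 81 = 243

243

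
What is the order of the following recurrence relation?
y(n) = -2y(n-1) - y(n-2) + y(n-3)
The order is the largest lag k for which y(n-k) appears. Here the deepest term is y(n-3), so the order is 3.

Order 3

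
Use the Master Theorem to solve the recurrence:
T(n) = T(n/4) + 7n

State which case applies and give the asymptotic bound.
Master Theorem template: T(n) = a·T(n/b) + f(n).
Here: a=1, b=4, f(n)=7n
Compute log_b(a) = log_4(1) = 0.
f(n) = 7n = Ω(n^(0+ε)) with ε = 1, and the regularity condition holds (a·f(n/b) = (a/b^1)·f(n) with a/b^1 = 4^-1 < 1). Case 3: T(n) = Θ(f(n)) = Θ(n).

Case 3: T(n) = Θ(n)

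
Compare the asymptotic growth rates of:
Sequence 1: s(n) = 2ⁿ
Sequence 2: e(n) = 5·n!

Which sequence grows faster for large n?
Comparing growth rates:
Growth-rate hierarchy: log n ≺ any polynomial ≺ any exponential cⁿ (c>1) ≺ n! ≺ nⁿ.
factorial dominates exponential base 2 asymptotically.

e(n) grows faster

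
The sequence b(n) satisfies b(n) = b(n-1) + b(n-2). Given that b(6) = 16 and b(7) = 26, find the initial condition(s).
Work backwards using b(k) = b(k+2) - b(k+1):
b(5) = b(7) - b(6) = 26 - 16 = 10
b(4) = b(6) - b(5) = 16 - 10 = 6
b(3) = b(5) - b(4) = 10 - 6 = 4
b(2) = b(4) - b(3) = 6 - 4 = 2
b(1) = b(3) - b(2) = 4 - 2 = 2
b(0) = b(2) - b(1) = 2 - 2 = 0

b(0) = 0, b(1) = 2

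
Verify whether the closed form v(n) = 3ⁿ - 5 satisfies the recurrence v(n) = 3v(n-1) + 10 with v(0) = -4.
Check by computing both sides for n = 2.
From the recurrence with v(0) = -4:
  v(0) = -4, v(1) = -2, v(2) = 4
  so the recurrence gives v(2) = 4.
From the proposed closed form v(n) = 3ⁿ - 5:
  v(2) = 4.
Both sides give 4 at n = 2, and the initial condition(s) match, so the closed form is consistent.

Yes, the closed form is correct.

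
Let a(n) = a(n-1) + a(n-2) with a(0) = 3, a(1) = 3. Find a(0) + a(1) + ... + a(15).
Computing the sequence terms: 3, 3, 6, 9, 15, 24, 39, 63, 102, 165, 267, 432, 699, 1131, 1830, 2961
Adding these values together:

7749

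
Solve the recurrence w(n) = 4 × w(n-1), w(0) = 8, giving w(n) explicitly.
Recurrence: w(n) = 4 × w(n-1), initial: w(0) = 8.
Each term is 4 times the previous, so this is geometric with ratio 4. After n steps: w(n) = w(0)·4ⁿ = 8·4ⁿ.

w(n) = 8·4ⁿ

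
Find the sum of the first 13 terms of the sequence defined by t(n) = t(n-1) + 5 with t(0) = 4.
Computing the sequence terms: 4, 9, 14, 19, 24, 29, 34, 39, 44, 49, 54, 59, 64
Adding these values together:

442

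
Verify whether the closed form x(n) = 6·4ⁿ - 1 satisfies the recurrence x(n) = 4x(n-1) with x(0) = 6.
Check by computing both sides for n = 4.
From the recurrence with x(0) = 6:
  x(0) = 6, x(1) = 24, x(2) = 96, x(3) = 384, x(4) = 1536
  so the recurrence gives x(4) = 1536.
From the proposed closed form x(n) = 6·4ⁿ - 1:
  x(4) = 1535.
The recurrence gives 1536 but the closed form gives 1535, so the closed form does not satisfy the recurrence.

No, the closed form is incorrect.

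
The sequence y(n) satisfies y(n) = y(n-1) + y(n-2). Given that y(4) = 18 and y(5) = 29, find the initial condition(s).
Work backwards using y(k) = y(k+2) - y(k+1):
y(3) = y(5) - y(4) = 29 - 18 = 11
y(2) = y(4) - y(3) = 18 - 11 = 7
y(1) = y(3) - y(2) = 11 - 7 = 4
y(0) = y(2) - y(1) = 7 - 4 = 3

y(0) = 3, y(1) = 4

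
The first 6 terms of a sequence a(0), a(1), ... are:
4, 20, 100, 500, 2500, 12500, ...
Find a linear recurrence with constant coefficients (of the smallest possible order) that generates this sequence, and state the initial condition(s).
Look for the lowest-order linear relation among consecutive terms.
Observation: each term is 5× the previous.
Check at n=2: 5·20 = 100. ✓

a(n) = 5 × a(n-1), a(0) = 4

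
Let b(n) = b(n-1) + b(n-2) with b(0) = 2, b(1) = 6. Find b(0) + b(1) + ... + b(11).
Computing the sequence terms: 2, 6, 8, 14, 22, 36, 58, 94, 152, 246, 398, 644
Adding these values together:

1680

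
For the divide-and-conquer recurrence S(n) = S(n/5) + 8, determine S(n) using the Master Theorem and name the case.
Master Theorem template: S(n) = a·S(n/b) + f(n).
Here: a=1, b=5, f(n)=8
Compute log_b(a) = log_5(1) = 0.
f(n) = 8 = Θ(1). Case 2: S(n) = Θ(log n).

Case 2: S(n) = Θ(log n)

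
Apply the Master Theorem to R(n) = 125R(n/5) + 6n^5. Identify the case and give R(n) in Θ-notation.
Master Theorem template: R(n) = a·R(n/b) + f(n).
Here: a=125, b=5, f(n)=6n^5
Compute log_b(a) = log_5(125) = 3.
f(n) = 6n^5 = Ω(n^(3+ε)) with ε = 2, and the regularity condition holds (a·f(n/b) = (a/b^5)·f(n) with a/b^5 = 5^-2 < 1). Case 3: R(n) = Θ(f(n)) = Θ(n^5).

Case 3: R(n) = Θ(n^5)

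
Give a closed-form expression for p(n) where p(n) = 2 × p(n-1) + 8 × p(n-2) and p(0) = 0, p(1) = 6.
Recurrence: p(n) = 2 × p(n-1) + 8 × p(n-2), initial: p(0) = 0, p(1) = 6.
Characteristic equation: r² - 2r - 8 = 0, which factors as (r - 4)(r + 2) = 0, so r = 4, -2. General solution p(n) = A·4ⁿ + B·(-2)ⁿ. From p(0) = 0: A + B = 0. From p(1) = 6: 4A - 2B = 6. Solving gives A = 1, B = -1.

p(n) = 4ⁿ - (-2)ⁿ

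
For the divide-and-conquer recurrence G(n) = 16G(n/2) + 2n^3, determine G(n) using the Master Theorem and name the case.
Master Theorem template: G(n) = a·G(n/b) + f(n).
Here: a=16, b=2, f(n)=2n^3
Compute log_b(a) = log_2(16) = 4.
f(n) = 2n^3 = O(n^(4-ε)) with ε = 1. Case 1: G(n) = Θ(n^log_b(a)) = Θ(n^4).

Case 1: G(n) = Θ(n^4)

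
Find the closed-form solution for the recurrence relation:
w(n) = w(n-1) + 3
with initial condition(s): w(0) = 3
Recurrence: w(n) = w(n-1) + 3, initial: w(0) = 3.
Each step adds 3, so w(n) = w(0) + 3n = 3n + 3.

w(n) = 3n + 3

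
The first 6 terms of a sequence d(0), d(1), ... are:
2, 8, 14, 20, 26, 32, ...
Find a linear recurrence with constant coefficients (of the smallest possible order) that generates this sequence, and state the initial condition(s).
Look for the lowest-order linear relation among consecutive terms.
Observation: consecutive differences are constant (= 6).
Check at n=2: 1·8 + 6 = 14. ✓

d(n) = d(n-1) + 6, d(0) = 2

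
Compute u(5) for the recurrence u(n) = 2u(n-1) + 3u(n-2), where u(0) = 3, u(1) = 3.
Computing the sequence terms:
3, 3, 15, 39, 123, 363

363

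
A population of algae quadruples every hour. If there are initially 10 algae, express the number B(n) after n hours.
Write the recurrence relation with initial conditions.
Each hour multiplies the count by 4, so the count after n hours depends only on the count after n-1 hours: B(n) = 4 × B(n-1). The starting count gives B(0) = 10.
Unrolling n times gives the closed form B(n) = 10 × 4ⁿ.

B(n) = 4 × B(n-1), B(0) = 10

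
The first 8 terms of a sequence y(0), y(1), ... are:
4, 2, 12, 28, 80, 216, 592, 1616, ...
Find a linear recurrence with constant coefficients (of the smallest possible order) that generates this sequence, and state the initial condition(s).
Look for the lowest-order linear relation among consecutive terms.
Observation: y(n) - 2·y(n-1) - (2)·y(n-2) = 0 holds for the shown terms, and no order-1 relation y(n) = α·y(n-1) + β fits.
Check at n=3: 2·12 + (2)·2 = 28. ✓

y(n) = 2y(n-1) + 2y(n-2), y(0) = 4, y(1) = 2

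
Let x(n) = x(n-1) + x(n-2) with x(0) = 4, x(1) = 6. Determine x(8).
Computing the sequence terms:
4, 6, 10, 16, 26, 42, 68, 110, 178

178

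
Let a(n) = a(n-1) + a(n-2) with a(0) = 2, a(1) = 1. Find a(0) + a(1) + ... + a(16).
Computing the sequence terms: 2, 1, 3, 4, 7, 11, 18, 29, 47, 76, 123, 199, 322, 521, 843, 1364, 2207
Adding these values together:

5777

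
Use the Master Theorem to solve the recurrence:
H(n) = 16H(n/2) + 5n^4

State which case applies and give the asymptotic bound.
Master Theorem template: H(n) = a·H(n/b) + f(n).
Here: a=16, b=2, f(n)=5n^4
Compute log_b(a) = log_2(16) = 4.
f(n) = 5n^4 = Θ(n^4). Case 2: H(n) = Θ(n^4 log n).

Case 2: H(n) = Θ(n^4 log n)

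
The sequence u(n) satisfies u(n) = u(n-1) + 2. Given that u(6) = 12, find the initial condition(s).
u(6) = u(0) + 6·2, so u(0) = 12 - 12 = 0.

u(0) = 0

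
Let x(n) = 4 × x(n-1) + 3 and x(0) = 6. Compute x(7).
Computing step by step:
x(0) = 6
x(1) = 4 × 6 + 3 = 27
x(2) = 4 × 27 + 3 = 111
x(3) = 4 × 111 + 3 = 447
x(4) = 4 × 447 + 3 = 1791
x(5) = 4 × 1791 + 3 = 7167
x(6) = 4 × 7167 + 3 = 28671
x(7) = 4 × 28671 + 3 = 114687

114687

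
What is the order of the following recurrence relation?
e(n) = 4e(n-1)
The order is the largest lag k for which e(n-k) appears. Here the deepest term is e(n-1), so the order is 1.

Order 1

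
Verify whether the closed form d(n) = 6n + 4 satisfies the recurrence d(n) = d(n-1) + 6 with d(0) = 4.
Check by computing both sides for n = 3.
From the recurrence with d(0) = 4:
  d(0) = 4, d(1) = 10, d(2) = 16, d(3) = 22
  so the recurrence gives d(3) = 22.
From the proposed closed form d(n) = 6n + 4:
  d(3) = 22.
Both sides give 22 at n = 3, and the initial condition(s) match, so the closed form is consistent.

Yes, the closed form is correct.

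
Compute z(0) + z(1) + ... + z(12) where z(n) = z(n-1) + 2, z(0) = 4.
Computing the sequence terms: 4, 6, 8, 10, 12, 14, 16, 18, 20, 22, 24, 26, 28
Adding these values together:

208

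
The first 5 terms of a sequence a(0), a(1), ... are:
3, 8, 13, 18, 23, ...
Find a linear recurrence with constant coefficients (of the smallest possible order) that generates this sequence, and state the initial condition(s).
Look for the lowest-order linear relation among consecutive terms.
Observation: consecutive differences are constant (= 5).
Check at n=2: 1·8 + 5 = 13. ✓

a(n) = a(n-1) + 5, a(0) = 3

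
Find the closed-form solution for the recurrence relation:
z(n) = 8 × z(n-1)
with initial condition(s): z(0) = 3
Recurrence: z(n) = 8 × z(n-1), initial: z(0) = 3.
Each term is 8 times the previous, so this is geometric with ratio 8. After n steps: z(n) = z(0)·8ⁿ = 3·8ⁿ.

z(n) = 3·8ⁿ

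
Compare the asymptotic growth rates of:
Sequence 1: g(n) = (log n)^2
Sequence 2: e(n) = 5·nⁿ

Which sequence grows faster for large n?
Comparing growth rates:
Growth-rate hierarchy: log n ≺ any polynomial ≺ any exponential cⁿ (c>1) ≺ n! ≺ nⁿ.
super-exponential nⁿ dominates polylogarithmic (log n)^2 asymptotically.

e(n) grows faster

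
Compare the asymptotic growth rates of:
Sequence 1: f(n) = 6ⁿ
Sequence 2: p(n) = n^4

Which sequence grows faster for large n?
Comparing growth rates:
Growth-rate hierarchy: log n ≺ any polynomial ≺ any exponential cⁿ (c>1) ≺ n! ≺ nⁿ.
exponential base 6 dominates polynomial degree 4 asymptotically.

f(n) grows faster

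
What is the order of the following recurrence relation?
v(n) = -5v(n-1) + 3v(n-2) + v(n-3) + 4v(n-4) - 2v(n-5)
The order is the largest lag k for which v(n-k) appears. Here the deepest term is v(n-5), so the order is 5.

Order 5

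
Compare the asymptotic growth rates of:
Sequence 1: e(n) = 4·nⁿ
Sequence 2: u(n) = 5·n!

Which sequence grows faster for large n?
Comparing growth rates:
Growth-rate hierarchy: log n ≺ any polynomial ≺ any exponential cⁿ (c>1) ≺ n! ≺ nⁿ.
super-exponential nⁿ dominates factorial asymptotically.

e(n) grows faster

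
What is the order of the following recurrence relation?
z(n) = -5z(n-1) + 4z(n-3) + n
The order is the largest lag k for which z(n-k) appears. Here the deepest term is z(n-3) (the n term is non-homogeneous and does not affect the order), so the order is 3.

Order 3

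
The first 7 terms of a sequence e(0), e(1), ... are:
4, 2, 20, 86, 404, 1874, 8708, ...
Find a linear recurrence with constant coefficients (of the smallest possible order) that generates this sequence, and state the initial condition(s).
Look for the lowest-order linear relation among consecutive terms.
Observation: e(n) - 4·e(n-1) - (3)·e(n-2) = 0 holds for the shown terms, and no order-1 relation e(n) = α·e(n-1) + β fits.
Check at n=3: 4·20 + (3)·2 = 86. ✓

e(n) = 4e(n-1) + 3e(n-2), e(0) = 4, e(1) = 2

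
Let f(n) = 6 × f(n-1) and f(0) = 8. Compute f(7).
Computing step by step:
f(0) = 8
f(1) = 6 × 8 = 48
f(2) = 6 × 48 = 288
f(3) = 6 × 288 = 1728
f(4) = 6 × 1728 = 10368
f(5) = 6 × 10368 = 62208
f(6) = 6 × 62208 = 373248
f(7) = 6 × 373248 = 2239488

2239488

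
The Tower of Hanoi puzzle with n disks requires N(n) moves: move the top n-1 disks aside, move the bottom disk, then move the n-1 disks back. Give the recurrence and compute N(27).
Moving n disks = move the top n-1 disks aside (N(n-1) moves) + move the largest disk (1 move) + move the n-1 disks back on top (N(n-1) moves), so N(n) = 2N(n-1) + 1, with N(1) = 1 (a single disk takes one move).
First terms: 1, 3, 7, 15, 31, 63, … — each is one less than a power of 2. Indeed N(n) + 1 = 2(N(n-1) + 1) with N(1) + 1 = 2, so N(n) + 1 = 2ⁿ and N(n) = 2ⁿ - 1.
Hence N(27) = 2^27 - 1 = 134217728 - 1 = 134217727.

N(n) = 2N(n-1) + 1, N(1) = 1; N(27) = 134217727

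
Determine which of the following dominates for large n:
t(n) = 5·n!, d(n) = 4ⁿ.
Comparing growth rates:
Growth-rate hierarchy: log n ≺ any polynomial ≺ any exponential cⁿ (c>1) ≺ n! ≺ nⁿ.
factorial dominates exponential base 4 asymptotically.

t(n) grows faster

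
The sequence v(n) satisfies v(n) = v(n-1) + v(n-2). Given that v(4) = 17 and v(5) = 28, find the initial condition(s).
Work backwards using v(k) = v(k+2) - v(k+1):
v(3) = v(5) - v(4) = 28 - 17 = 11
v(2) = v(4) - v(3) = 17 - 11 = 6
v(1) = v(3) - v(2) = 11 - 6 = 5
v(0) = v(2) - v(1) = 6 - 5 = 1

v(0) = 1, v(1) = 5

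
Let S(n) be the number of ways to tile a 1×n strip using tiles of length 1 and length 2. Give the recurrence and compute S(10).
Condition on the last tile: it has length 1 (leaving a 1×(n-1) strip) or length 2 (leaving a 1×(n-2) strip), so S(n) = S(n-1) + S(n-2) (order-2 linear recurrence).
For 0 ≤ i < 2 only unit tiles fit, so S(i) = 1.
Iterating the recurrence: S(2) = 2, S(3) = 3, S(4) = 5, S(5) = 8, S(6) = 13, S(7) = 21, S(8) = 34, S(9) = 55, S(10) = 89.

S(n) = S(n-1) + S(n-2), with S(i) = 1 for 0 ≤ i < 2; S(10) = 89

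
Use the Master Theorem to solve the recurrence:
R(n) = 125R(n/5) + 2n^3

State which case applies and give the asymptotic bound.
Master Theorem template: R(n) = a·R(n/b) + f(n).
Here: a=125, b=5, f(n)=2n^3
Compute log_b(a) = log_5(125) = 3.
f(n) = 2n^3 = Θ(n^3). Case 2: R(n) = Θ(n^3 log n).

Case 2: R(n) = Θ(n^3 log n)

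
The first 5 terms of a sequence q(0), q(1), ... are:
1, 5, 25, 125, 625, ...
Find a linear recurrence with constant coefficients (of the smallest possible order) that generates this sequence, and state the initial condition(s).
Look for the lowest-order linear relation among consecutive terms.
Observation: each term is 5× the previous.
Check at n=2: 5·5 = 25. ✓

q(n) = 5 × q(n-1), q(0) = 1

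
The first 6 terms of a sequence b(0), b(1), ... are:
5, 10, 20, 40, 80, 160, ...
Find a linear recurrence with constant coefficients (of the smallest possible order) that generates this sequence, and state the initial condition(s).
Look for the lowest-order linear relation among consecutive terms.
Observation: each term is 2× the previous.
Check at n=2: 2·10 = 20. ✓

b(n) = 2 × b(n-1), b(0) = 5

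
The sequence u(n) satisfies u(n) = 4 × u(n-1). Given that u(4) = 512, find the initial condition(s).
In general u(n) = 4ⁿ · u(0). At n = 4: u(0) = u(4) / 4^4 = 512 / 256 = 2.

u(0) = 2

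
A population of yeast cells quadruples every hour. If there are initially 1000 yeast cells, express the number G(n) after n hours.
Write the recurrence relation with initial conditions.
Each hour multiplies the count by 4, so the count after n hours depends only on the count after n-1 hours: G(n) = 4 × G(n-1). The starting count gives G(0) = 1000.
Unrolling n times gives the closed form G(n) = 1000 × 4ⁿ.

G(n) = 4 × G(n-1), G(0) = 1000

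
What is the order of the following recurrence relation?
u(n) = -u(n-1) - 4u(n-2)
The order is the largest lag k for which u(n-k) appears. Here the deepest term is u(n-2), so the order is 2.

Order 2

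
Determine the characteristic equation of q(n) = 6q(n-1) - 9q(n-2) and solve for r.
Substitute q(n) = rⁿ and divide through by rⁿ⁻²: r² - 6r + 9 = 0
Factor: (r - 3)² = 0, so r = 3 (double root).
General solution: q(n) = (A + Bn)·3ⁿ

Characteristic: r² - 6r + 9 = 0, Roots: r = 3 (double root)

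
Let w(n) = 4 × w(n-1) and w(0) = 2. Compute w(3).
Computing step by step:
w(0) = 2
w(1) = 4 × 2 = 8
w(2) = 4 × 8 = 32
w(3) = 4 × 32 = 128

128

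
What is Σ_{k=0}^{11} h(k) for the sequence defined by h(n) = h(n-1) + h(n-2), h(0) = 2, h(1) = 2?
Computing the sequence terms: 2, 2, 4, 6, 10, 16, 26, 42, 68, 110, 178, 288
Adding these values together:

752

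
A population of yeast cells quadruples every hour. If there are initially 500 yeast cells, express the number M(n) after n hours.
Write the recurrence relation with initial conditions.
Each hour multiplies the count by 4, so the count after n hours depends only on the count after n-1 hours: M(n) = 4 × M(n-1). The starting count gives M(0) = 500.
Unrolling n times gives the closed form M(n) = 500 × 4ⁿ.

M(n) = 4 × M(n-1), M(0) = 500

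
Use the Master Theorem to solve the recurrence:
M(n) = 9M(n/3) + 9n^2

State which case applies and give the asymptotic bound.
Master Theorem template: M(n) = a·M(n/b) + f(n).
Here: a=9, b=3, f(n)=9n^2
Compute log_b(a) = log_3(9) = 2.
f(n) = 9n^2 = Θ(n^2). Case 2: M(n) = Θ(n^2 log n).

Case 2: M(n) = Θ(n^2 log n)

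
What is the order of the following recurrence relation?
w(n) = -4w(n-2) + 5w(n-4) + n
The order is the largest lag k for which w(n-k) appears. Here the deepest term is w(n-4) (the n term is non-homogeneous and does not affect the order), so the order is 4.

Order 4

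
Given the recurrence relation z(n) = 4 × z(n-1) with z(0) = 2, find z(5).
Computing step by step:
z(0) = 2
z(1) = 4 × 2 = 8
z(2) = 4 × 8 = 32
z(3) = 4 × 32 = 128
z(4) = 4 × 128 = 512
z(5) = 4 × 512 = 2048

2048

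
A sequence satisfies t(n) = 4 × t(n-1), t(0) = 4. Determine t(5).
Computing step by step:
t(0) = 4
t(1) = 4 × 4 = 16
t(2) = 4 × 16 = 64
t(3) = 4 × 64 = 256
t(4) = 4 × 256 = 1024
t(5) = 4 × 1024 = 4096

4096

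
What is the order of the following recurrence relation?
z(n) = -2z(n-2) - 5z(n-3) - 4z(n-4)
The order is the largest lag k for which z(n-k) appears. Here the deepest term is z(n-4), so the order is 4.

Order 4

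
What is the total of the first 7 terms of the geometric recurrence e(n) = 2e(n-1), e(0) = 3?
Computing the sequence terms: 3, 6, 12, 24, 48, 96, 192
Adding these values together:

381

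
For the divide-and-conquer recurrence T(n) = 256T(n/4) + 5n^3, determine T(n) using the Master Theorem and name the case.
Master Theorem template: T(n) = a·T(n/b) + f(n).
Here: a=256, b=4, f(n)=5n^3
Compute log_b(a) = log_4(256) = 4.
f(n) = 5n^3 = O(n^(4-ε)) with ε = 1. Case 1: T(n) = Θ(n^log_b(a)) = Θ(n^4).

Case 1: T(n) = Θ(n^4)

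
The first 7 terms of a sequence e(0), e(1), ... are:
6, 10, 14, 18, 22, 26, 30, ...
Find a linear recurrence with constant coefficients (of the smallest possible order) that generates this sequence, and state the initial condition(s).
Look for the lowest-order linear relation among consecutive terms.
Observation: consecutive differences are constant (= 4).
Check at n=2: 1·10 + 4 = 14. ✓

e(n) = e(n-1) + 4, e(0) = 6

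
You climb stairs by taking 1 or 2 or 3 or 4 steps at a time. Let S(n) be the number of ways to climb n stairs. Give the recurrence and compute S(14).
Condition on the size of the last step (1 to 4): before it there were n-1, …, n-4 stairs climbed, and these cases are disjoint, so S(n) = S(n-1) + S(n-2) + S(n-3) + S(n-4) (order-4 linear recurrence).
Initial conditions by direct count (compositions of i into parts ≤ 4): S(1) = 1; S(2) = 2; S(3) = 4; S(4) = 8.
Iterating the recurrence: S(5) = 15, S(6) = 29, S(7) = 56, S(8) = 108, S(9) = 208, S(10) = 401, S(11) = 773, S(12) = 1490, S(13) = 2872, S(14) = 5536.

S(n) = S(n-1) + S(n-2) + S(n-3) + S(n-4), S(1) = 1, S(2) = 2, S(3) = 4, S(4) = 8; S(14) = 5536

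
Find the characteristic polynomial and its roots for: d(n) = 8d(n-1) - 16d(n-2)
Substitute d(n) = rⁿ and divide through by rⁿ⁻²: r² - 8r + 16 = 0
Factor: (r - 4)² = 0, so r = 4 (double root).
General solution: d(n) = (A + Bn)·4ⁿ

Characteristic: r² - 8r + 16 = 0, Roots: r = 4 (double root)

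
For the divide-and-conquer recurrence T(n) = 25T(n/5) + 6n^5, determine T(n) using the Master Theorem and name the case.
Master Theorem template: T(n) = a·T(n/b) + f(n).
Here: a=25, b=5, f(n)=6n^5
Compute log_b(a) = log_5(25) = 2.
f(n) = 6n^5 = Ω(n^(2+ε)) with ε = 3, and the regularity condition holds (a·f(n/b) = (a/b^5)·f(n) with a/b^5 = 5^-3 < 1). Case 3: T(n) = Θ(f(n)) = Θ(n^5).

Case 3: T(n) = Θ(n^5)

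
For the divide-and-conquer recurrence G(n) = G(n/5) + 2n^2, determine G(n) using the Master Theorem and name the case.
Master Theorem template: G(n) = a·G(n/b) + f(n).
Here: a=1, b=5, f(n)=2n^2
Compute log_b(a) = log_5(1) = 0.
f(n) = 2n^2 = Ω(n^(0+ε)) with ε = 2, and the regularity condition holds (a·f(n/b) = (a/b^2)·f(n) with a/b^2 = 5^-2 < 1). Case 3: G(n) = Θ(f(n)) = Θ(n^2).

Case 3: G(n) = Θ(n^2)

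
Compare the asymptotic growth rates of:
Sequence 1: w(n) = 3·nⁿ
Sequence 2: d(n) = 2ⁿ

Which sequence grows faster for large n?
Comparing growth rates:
Growth-rate hierarchy: log n ≺ any polynomial ≺ any exponential cⁿ (c>1) ≺ n! ≺ nⁿ.
super-exponential nⁿ dominates exponential base 2 asymptotically.

w(n) grows faster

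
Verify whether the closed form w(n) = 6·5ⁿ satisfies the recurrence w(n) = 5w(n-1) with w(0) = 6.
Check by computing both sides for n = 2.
From the recurrence with w(0) = 6:
  w(0) = 6, w(1) = 30, w(2) = 150
  so the recurrence gives w(2) = 150.
From the proposed closed form w(n) = 6·5ⁿ:
  w(2) = 150.
Both sides give 150 at n = 2, and the initial condition(s) match, so the closed form is consistent.

Yes, the closed form is correct.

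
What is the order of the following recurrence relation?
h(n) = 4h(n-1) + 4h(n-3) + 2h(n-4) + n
The order is the largest lag k for which h(n-k) appears. Here the deepest term is h(n-4) (the n term is non-homogeneous and does not affect the order), so the order is 4.

Order 4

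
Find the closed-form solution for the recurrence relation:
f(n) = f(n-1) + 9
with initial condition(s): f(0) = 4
Recurrence: f(n) = f(n-1) + 9, initial: f(0) = 4.
Each step adds 9, so f(n) = f(0) + 9n = 9n + 4.

f(n) = 9n + 4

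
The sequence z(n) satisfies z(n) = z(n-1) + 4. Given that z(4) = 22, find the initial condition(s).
z(4) = z(0) + 4·4, so z(0) = 22 - 16 = 6.

z(0) = 6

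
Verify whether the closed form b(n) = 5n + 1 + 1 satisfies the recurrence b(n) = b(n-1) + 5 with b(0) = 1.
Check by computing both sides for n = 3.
From the recurrence with b(0) = 1:
  b(0) = 1, b(1) = 6, b(2) = 11, b(3) = 16
  so the recurrence gives b(3) = 16.
From the proposed closed form b(n) = 5n + 1 + 1:
  b(3) = 17.
The recurrence gives 16 but the closed form gives 17, so the closed form does not satisfy the recurrence.

No, the closed form is incorrect.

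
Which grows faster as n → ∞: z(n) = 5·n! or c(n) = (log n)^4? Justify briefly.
Comparing growth rates:
Growth-rate hierarchy: log n ≺ any polynomial ≺ any exponential cⁿ (c>1) ≺ n! ≺ nⁿ.
factorial dominates polylogarithmic (log n)^4 asymptotically.

z(n) grows faster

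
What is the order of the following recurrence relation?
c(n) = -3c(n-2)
The order is the largest lag k for which c(n-k) appears. Here the deepest term is c(n-2), so the order is 2.

Order 2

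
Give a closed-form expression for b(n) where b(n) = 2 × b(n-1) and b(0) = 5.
Recurrence: b(n) = 2 × b(n-1), initial: b(0) = 5.
Each term is 2 times the previous, so this is geometric with ratio 2. After n steps: b(n) = b(0)·2ⁿ = 5·2ⁿ.

b(n) = 5·2ⁿ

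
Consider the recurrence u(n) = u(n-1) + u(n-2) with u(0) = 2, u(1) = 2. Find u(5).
Computing the sequence terms:
2, 2, 4, 6, 10, 16

16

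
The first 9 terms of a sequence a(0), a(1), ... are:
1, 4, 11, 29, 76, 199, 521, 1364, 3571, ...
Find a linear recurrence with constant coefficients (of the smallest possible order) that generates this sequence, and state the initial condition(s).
Look for the lowest-order linear relation among consecutive terms.
Observation: a(n) - 3·a(n-1) - (-1)·a(n-2) = 0 holds for the shown terms, and no order-1 relation a(n) = α·a(n-1) + β fits.
Check at n=3: 3·11 + (-1)·4 = 29. ✓

a(n) = 3a(n-1) - a(n-2), a(0) = 1, a(1) = 4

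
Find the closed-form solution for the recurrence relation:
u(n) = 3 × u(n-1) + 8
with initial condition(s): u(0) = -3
Recurrence: u(n) = 3 × u(n-1) + 8, initial: u(0) = -3.
Try u(n) = A·3ⁿ + C. Substituting: A·3ⁿ + C = 3(A·3ⁿ⁻¹ + C) + 8 = A·3ⁿ + 3C + 8, so C = 3C + 8, giving C = -4. Then u(0) = A - 4 = -3 gives A = 1.

u(n) = 3ⁿ - 4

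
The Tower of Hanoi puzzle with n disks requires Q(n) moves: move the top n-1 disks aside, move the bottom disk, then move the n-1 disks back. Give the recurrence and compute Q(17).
Moving n disks = move the top n-1 disks aside (Q(n-1) moves) + move the largest disk (1 move) + move the n-1 disks back on top (Q(n-1) moves), so Q(n) = 2Q(n-1) + 1, with Q(1) = 1 (a single disk takes one move).
First terms: 1, 3, 7, 15, 31, 63, … — each is one less than a power of 2. Indeed Q(n) + 1 = 2(Q(n-1) + 1) with Q(1) + 1 = 2, so Q(n) + 1 = 2ⁿ and Q(n) = 2ⁿ - 1.
Hence Q(17) = 2^17 - 1 = 131072 - 1 = 131071.

Q(n) = 2Q(n-1) + 1, Q(1) = 1; Q(17) = 131071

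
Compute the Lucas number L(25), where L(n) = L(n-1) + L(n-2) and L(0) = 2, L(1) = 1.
Computing the sequence terms:
2, 1, 3, 4, 7, 11, 18, 29, 47, 76, 123, 199, 322, 521, 843, 1364, 2207, 3571, 5778, 9349, 15127, 24476, 39603, 64079, 103682, 167761

167761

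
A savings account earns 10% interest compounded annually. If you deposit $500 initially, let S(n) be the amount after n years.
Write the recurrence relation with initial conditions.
Each year the balance grows by 10%, i.e. is multiplied by 1 + 10/100 = 1.1, so S(n) = 1.1 × S(n-1). The initial deposit gives S(0) = 500.
Unrolling gives the closed form S(n) = 500 × (1.1)ⁿ.

S(n) = 1.1 × S(n-1), S(0) = 500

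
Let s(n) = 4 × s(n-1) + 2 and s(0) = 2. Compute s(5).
Computing step by step:
s(0) = 2
s(1) = 4 × 2 + 2 = 10
s(2) = 4 × 10 + 2 = 42
s(3) = 4 × 42 + 2 = 170
s(4) = 4 × 170 + 2 = 682
s(5) = 4 × 682 + 2 = 2730

2730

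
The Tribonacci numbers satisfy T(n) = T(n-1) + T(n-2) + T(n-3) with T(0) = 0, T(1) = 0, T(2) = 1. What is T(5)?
Computing the sequence terms:
0, 0, 1, 1, 2, 4

4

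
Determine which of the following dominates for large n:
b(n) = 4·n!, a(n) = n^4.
Comparing growth rates:
Growth-rate hierarchy: log n ≺ any polynomial ≺ any exponential cⁿ (c>1) ≺ n! ≺ nⁿ.
factorial dominates polynomial degree 4 asymptotically.

b(n) grows faster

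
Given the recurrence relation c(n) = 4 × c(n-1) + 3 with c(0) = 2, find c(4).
Computing step by step:
c(0) = 2
c(1) = 4 × 2 + 3 = 11
c(2) = 4 × 11 + 3 = 47
c(3) = 4 × 47 + 3 = 191
c(4) = 4 × 191 + 3 = 767

767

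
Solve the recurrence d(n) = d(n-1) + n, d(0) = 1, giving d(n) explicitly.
Recurrence: d(n) = d(n-1) + n, initial: d(0) = 1.
Telescoping: d(n) = d(0) + Σᵢ₌₁ⁿ i = 1 + n(n+1)/2.

d(n) = n(n+1)/2 + 1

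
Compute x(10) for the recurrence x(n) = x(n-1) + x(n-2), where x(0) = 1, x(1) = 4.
Computing the sequence terms:
1, 4, 5, 9, 14, 23, 37, 60, 97, 157, 254

254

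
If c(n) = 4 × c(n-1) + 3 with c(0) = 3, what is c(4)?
Computing step by step:
c(0) = 3
c(1) = 4 × 3 + 3 = 15
c(2) = 4 × 15 + 3 = 63
c(3) = 4 × 63 + 3 = 255
c(4) = 4 × 255 + 3 = 1023

1023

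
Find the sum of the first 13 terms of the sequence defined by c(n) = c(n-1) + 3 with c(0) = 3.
Computing the sequence terms: 3, 6, 9, 12, 15, 18, 21, 24, 27, 30, 33, 36, 39
Adding these values together:

273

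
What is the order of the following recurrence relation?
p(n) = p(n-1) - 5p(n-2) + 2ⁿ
The order is the largest lag k for which p(n-k) appears. Here the deepest term is p(n-2) (the 2ⁿ term is non-homogeneous and does not affect the order), so the order is 2.

Order 2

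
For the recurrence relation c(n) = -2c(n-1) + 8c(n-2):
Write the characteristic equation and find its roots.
Substitute c(n) = rⁿ and divide through by rⁿ⁻²: r² + 2r - 8 = 0
Factor: (r + 4)(r - 2) = 0, so r = -4, 2.
General solution: c(n) = A·(-4)ⁿ + B·2ⁿ

Characteristic: r² + 2r - 8 = 0, Roots: r = -4, 2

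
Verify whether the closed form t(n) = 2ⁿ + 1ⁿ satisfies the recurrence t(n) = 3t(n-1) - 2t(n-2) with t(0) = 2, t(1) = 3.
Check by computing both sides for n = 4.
From the recurrence with t(0) = 2, t(1) = 3:
  t(0) = 2, t(1) = 3, t(2) = 5, t(3) = 9, t(4) = 17
  so the recurrence gives t(4) = 17.
From the proposed closed form t(n) = 2ⁿ + 1ⁿ:
  t(4) = 17.
Both sides give 17 at n = 4, and the initial condition(s) match, so the closed form is consistent.

Yes, the closed form is correct.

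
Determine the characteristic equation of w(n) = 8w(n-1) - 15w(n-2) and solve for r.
Substitute w(n) = rⁿ and divide through by rⁿ⁻²: r² - 8r + 15 = 0
Factor: (r - 3)(r - 5) = 0, so r = 3, 5.
General solution: w(n) = A·3ⁿ + B·5ⁿ

Characteristic: r² - 8r + 15 = 0, Roots: r = 3, 5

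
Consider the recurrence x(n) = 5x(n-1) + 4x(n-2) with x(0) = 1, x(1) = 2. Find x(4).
Computing the sequence terms:
1, 2, 14, 78, 446

446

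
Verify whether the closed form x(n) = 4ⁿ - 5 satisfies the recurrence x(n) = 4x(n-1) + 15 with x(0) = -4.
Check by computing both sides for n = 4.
From the recurrence with x(0) = -4:
  x(0) = -4, x(1) = -1, x(2) = 11, x(3) = 59, x(4) = 251
  so the recurrence gives x(4) = 251.
From the proposed closed form x(n) = 4ⁿ - 5:
  x(4) = 251.
Both sides give 251 at n = 4, and the initial condition(s) match, so the closed form is consistent.

Yes, the closed form is correct.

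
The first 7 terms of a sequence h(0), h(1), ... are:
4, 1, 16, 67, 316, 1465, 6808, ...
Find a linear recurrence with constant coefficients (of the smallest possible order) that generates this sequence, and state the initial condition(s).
Look for the lowest-order linear relation among consecutive terms.
Observation: h(n) - 4·h(n-1) - (3)·h(n-2) = 0 holds for the shown terms, and no order-1 relation h(n) = α·h(n-1) + β fits.
Check at n=3: 4·16 + (3)·1 = 67. ✓

h(n) = 4h(n-1) + 3h(n-2), h(0) = 4, h(1) = 1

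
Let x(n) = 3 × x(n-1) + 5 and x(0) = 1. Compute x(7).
Computing step by step:
x(0) = 1
x(1) = 3 × 1 + 5 = 8
x(2) = 3 × 8 + 5 = 29
x(3) = 3 × 29 + 5 = 92
x(4) = 3 × 92 + 5 = 281
x(5) = 3 × 281 + 5 = 848
x(6) = 3 × 848 + 5 = 2549
x(7) = 3 × 2549 + 5 = 7652

7652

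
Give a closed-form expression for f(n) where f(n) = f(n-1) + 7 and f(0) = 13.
Recurrence: f(n) = f(n-1) + 7, initial: f(0) = 13.
Each step adds 7, so f(n) = f(0) + 7n = 7n + 13.

f(n) = 7n + 13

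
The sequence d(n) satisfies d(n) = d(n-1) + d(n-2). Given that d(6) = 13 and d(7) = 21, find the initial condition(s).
Work backwards using d(k) = d(k+2) - d(k+1):
d(5) = d(7) - d(6) = 21 - 13 = 8
d(4) = d(6) - d(5) = 13 - 8 = 5
d(3) = d(5) - d(4) = 8 - 5 = 3
d(2) = d(4) - d(3) = 5 - 3 = 2
d(1) = d(3) - d(2) = 3 - 2 = 1
d(0) = d(2) - d(1) = 2 - 1 = 1

d(0) = 1, d(1) = 1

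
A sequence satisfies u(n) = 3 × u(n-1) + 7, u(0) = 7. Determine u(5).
Computing step by step:
u(0) = 7
u(1) = 3 × 7 + 7 = 28
u(2) = 3 × 28 + 7 = 91
u(3) = 3 × 91 + 7 = 280
u(4) = 3 × 280 + 7 = 847
u(5) = 3 × 847 + 7 = 2548

2548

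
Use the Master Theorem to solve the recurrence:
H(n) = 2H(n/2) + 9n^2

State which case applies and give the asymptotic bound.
Master Theorem template: H(n) = a·H(n/b) + f(n).
Here: a=2, b=2, f(n)=9n^2
Compute log_b(a) = log_2(2) = 1.
f(n) = 9n^2 = Ω(n^(1+ε)) with ε = 1, and the regularity condition holds (a·f(n/b) = (a/b^2)·f(n) with a/b^2 = 2^-1 < 1). Case 3: H(n) = Θ(f(n)) = Θ(n^2).

Case 3: H(n) = Θ(n^2)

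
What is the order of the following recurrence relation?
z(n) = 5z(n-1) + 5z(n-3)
The order is the largest lag k for which z(n-k) appears. Here the deepest term is z(n-3), so the order is 3.

Order 3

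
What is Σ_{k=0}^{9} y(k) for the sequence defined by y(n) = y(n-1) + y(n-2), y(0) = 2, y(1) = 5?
Computing the sequence terms: 2, 5, 7, 12, 19, 31, 50, 81, 131, 212
Adding these values together:

550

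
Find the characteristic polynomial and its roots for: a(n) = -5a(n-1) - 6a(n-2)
Substitute a(n) = rⁿ and divide through by rⁿ⁻²: r² + 5r + 6 = 0
Factor: (r + 2)(r + 3) = 0, so r = -2, -3.
General solution: a(n) = A·(-2)ⁿ + B·(-3)ⁿ

Characteristic: r² + 5r + 6 = 0, Roots: r = -2, -3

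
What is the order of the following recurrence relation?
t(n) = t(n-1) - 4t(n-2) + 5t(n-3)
The order is the largest lag k for which t(n-k) appears. Here the deepest term is t(n-3), so the order is 3.

Order 3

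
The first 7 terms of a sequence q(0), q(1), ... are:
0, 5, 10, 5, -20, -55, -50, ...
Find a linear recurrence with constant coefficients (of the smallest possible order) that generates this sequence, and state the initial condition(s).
Look for the lowest-order linear relation among consecutive terms.
Observation: q(n) - 2·q(n-1) - (-3)·q(n-2) = 0 holds for the shown terms, and no order-1 relation q(n) = α·q(n-1) + β fits.
Check at n=3: 2·10 + (-3)·5 = 5. ✓

q(n) = 2q(n-1) - 3q(n-2), q(0) = 0, q(1) = 5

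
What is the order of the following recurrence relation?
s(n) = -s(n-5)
The order is the largest lag k for which s(n-k) appears. Here the deepest term is s(n-5), so the order is 5.

Order 5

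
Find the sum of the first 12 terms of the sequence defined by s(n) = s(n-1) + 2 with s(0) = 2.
Computing the sequence terms: 2, 4, 6, 8, 10, 12, 14, 16, 18, 20, 22, 24
Adding these values together:

156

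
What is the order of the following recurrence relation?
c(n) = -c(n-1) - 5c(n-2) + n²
The order is the largest lag k for which c(n-k) appears. Here the deepest term is c(n-2) (the n² term is non-homogeneous and does not affect the order), so the order is 2.

Order 2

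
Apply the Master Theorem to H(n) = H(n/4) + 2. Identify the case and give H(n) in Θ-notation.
Master Theorem template: H(n) = a·H(n/b) + f(n).
Here: a=1, b=4, f(n)=2
Compute log_b(a) = log_4(1) = 0.
f(n) = 2 = Θ(1). Case 2: H(n) = Θ(log n).

Case 2: H(n) = Θ(log n)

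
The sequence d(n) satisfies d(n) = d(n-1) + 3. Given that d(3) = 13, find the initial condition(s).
d(3) = d(0) + 3·3, so d(0) = 13 - 9 = 4.

d(0) = 4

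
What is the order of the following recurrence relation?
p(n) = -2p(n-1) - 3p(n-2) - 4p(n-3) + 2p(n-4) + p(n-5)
The order is the largest lag k for which p(n-k) appears. Here the deepest term is p(n-5), so the order is 5.

Order 5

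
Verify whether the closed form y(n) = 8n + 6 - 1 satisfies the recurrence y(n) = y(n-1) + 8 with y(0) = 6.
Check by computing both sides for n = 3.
From the recurrence with y(0) = 6:
  y(0) = 6, y(1) = 14, y(2) = 22, y(3) = 30
  so the recurrence gives y(3) = 30.
From the proposed closed form y(n) = 8n + 6 - 1:
  y(3) = 29.
The recurrence gives 30 but the closed form gives 29, so the closed form does not satisfy the recurrence.

No, the closed form is incorrect.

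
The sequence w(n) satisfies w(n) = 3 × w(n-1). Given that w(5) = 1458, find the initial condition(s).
In general w(n) = 3ⁿ · w(0). At n = 5: w(0) = w(5) / 3^5 = 1458 / 243 = 6.

w(0) = 6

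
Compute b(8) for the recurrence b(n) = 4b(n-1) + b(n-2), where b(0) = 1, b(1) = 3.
Computing the sequence terms:
1, 3, 13, 55, 233, 987, 4181, 17711, 75025

75025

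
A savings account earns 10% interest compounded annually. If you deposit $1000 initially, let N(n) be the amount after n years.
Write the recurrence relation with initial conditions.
Each year the balance grows by 10%, i.e. is multiplied by 1 + 10/100 = 1.1, so N(n) = 1.1 × N(n-1). The initial deposit gives N(0) = 1000.
Unrolling gives the closed form N(n) = 1000 × (1.1)ⁿ.

N(n) = 1.1 × N(n-1), N(0) = 1000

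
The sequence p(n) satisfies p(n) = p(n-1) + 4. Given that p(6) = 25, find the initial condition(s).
p(6) = p(0) + 6·4, so p(0) = 25 - 24 = 1.

p(0) = 1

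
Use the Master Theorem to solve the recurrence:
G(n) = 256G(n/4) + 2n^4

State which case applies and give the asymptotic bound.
Master Theorem template: G(n) = a·G(n/b) + f(n).
Here: a=256, b=4, f(n)=2n^4
Compute log_b(a) = log_4(256) = 4.
f(n) = 2n^4 = Θ(n^4). Case 2: G(n) = Θ(n^4 log n).

Case 2: G(n) = Θ(n^4 log n)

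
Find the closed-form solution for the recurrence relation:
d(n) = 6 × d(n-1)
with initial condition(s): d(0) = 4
Recurrence: d(n) = 6 × d(n-1), initial: d(0) = 4.
Each term is 6 times the previous, so this is geometric with ratio 6. After n steps: d(n) = d(0)·6ⁿ = 4·6ⁿ.

d(n) = 4·6ⁿ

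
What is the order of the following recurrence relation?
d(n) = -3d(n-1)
The order is the largest lag k for which d(n-k) appears. Here the deepest term is d(n-1), so the order is 1.

Order 1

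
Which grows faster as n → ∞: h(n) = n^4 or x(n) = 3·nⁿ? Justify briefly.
Comparing growth rates:
Growth-rate hierarchy: log n ≺ any polynomial ≺ any exponential cⁿ (c>1) ≺ n! ≺ nⁿ.
super-exponential nⁿ dominates polynomial degree 4 asymptotically.

x(n) grows faster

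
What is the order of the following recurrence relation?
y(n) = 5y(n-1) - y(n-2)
The order is the largest lag k for which y(n-k) appears. Here the deepest term is y(n-2), so the order is 2.

Order 2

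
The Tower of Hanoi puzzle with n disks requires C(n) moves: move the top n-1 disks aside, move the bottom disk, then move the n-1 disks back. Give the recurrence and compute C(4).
Moving n disks = move the top n-1 disks aside (C(n-1) moves) + move the largest disk (1 move) + move the n-1 disks back on top (C(n-1) moves), so C(n) = 2C(n-1) + 1, with C(1) = 1 (a single disk takes one move).
First terms: 1, 3, 7, 15, … — each is one less than a power of 2. Indeed C(n) + 1 = 2(C(n-1) + 1) with C(1) + 1 = 2, so C(n) + 1 = 2ⁿ and C(n) = 2ⁿ - 1.
Hence C(4) = 2^4 - 1 = 16 - 1 = 15.

C(n) = 2C(n-1) + 1, C(1) = 1; C(4) = 15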